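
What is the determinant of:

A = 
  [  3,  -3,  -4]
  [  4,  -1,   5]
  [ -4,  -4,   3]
227

Cofactor expansion along row 1:
det(A) = (3)·((-1)(3) - (5)(-4)) - (-3)·((4)(3) - (5)(-4)) + (-4)·((4)(-4) - (-1)(-4))
  = (3)(17) - (-3)(32) + (-4)(-20)
  = 227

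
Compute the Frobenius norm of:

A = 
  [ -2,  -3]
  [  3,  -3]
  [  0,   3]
||A||_F = 6.325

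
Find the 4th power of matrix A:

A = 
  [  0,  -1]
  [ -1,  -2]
A² = A·A:
A²[1,1] = (0)(0) + (-1)(-1) = 1
A²[1,2] = (0)(-1) + (-1)(-2) = 2
A²[2,1] = (-1)(0) + (-2)(-1) = 2
A²[2,2] = (-1)(-1) + (-2)(-2) = 5
A² = 
  [  1,   2]
  [  2,   5]

A^3 = A^2·A:
A^3[1,1] = (1)(0) + (2)(-1) = -2
A^3[1,2] = (1)(-1) + (2)(-2) = -5
A^3[2,1] = (2)(0) + (5)(-1) = -5
A^3[2,2] = (2)(-1) + (5)(-2) = -12
A^3 = 
  [ -2,  -5]
  [ -5, -12]

A^4 = A^3·A:
A^4[1,1] = (-2)(0) + (-5)(-1) = 5
A^4[1,2] = (-2)(-1) + (-5)(-2) = 12
A^4[2,1] = (-5)(0) + (-12)(-1) = 12
A^4[2,2] = (-5)(-1) + (-12)(-2) = 29
A^4 = 
  [  5,  12]
  [ 12,  29]

Therefore
A^4 = 
  [  5,  12]
  [ 12,  29]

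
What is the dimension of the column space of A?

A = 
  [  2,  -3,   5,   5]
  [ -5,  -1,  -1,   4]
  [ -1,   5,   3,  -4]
Row reduce:
R2 → R2 + (5/2)·R1
R3 → R3 + (1/2)·R1
R3 → R3 + (7/17)·R2
REF = 
  [     2,     -3,      5,      5]
  [     0,  -17/2,   23/2,   33/2]
  [     0,      0, 174/17,  90/17]
Pivot columns: 1, 2, 3 → 3 pivots.
dim(Col(A)) = number of pivot columns = 3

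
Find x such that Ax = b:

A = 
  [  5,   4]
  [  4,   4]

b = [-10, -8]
Row reduce the augmented matrix [A|b]:
R2 → R2 - (4/5)·R1
REF = 
  [  5,   4, -10]
  [  0, 4/5,   0]

Back-substitution:
x₂ = 0 / (4/5) = 0
x₁ = (-10 - (4)(0)) / 5 = -2

x = [-2, 0]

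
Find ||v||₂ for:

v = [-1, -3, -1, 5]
6

||v||₂ = √((-1)² + (-3)² + (-1)² + (5)²) = √36 = 6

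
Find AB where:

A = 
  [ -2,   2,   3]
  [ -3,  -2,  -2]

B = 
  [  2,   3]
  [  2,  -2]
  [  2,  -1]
A is 2×3 and B is 3×2, so AB is 2×2. Each entry is (row of A)·(column of B):
AB[1,1] = (-2)(2) + (2)(2) + (3)(2) = 6
AB[1,2] = (-2)(3) + (2)(-2) + (3)(-1) = -13
AB[2,1] = (-3)(2) + (-2)(2) + (-2)(2) = -14
AB[2,2] = (-3)(3) + (-2)(-2) + (-2)(-1) = -3

AB = 
  [  6, -13]
  [-14,  -3]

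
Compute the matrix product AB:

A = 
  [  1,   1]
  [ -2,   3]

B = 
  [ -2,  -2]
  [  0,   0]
A is 2×2 and B is 2×2, so AB is 2×2. Each entry is (row of A)·(column of B):
AB[1,1] = (1)(-2) + (1)(0) = -2
AB[1,2] = (1)(-2) + (1)(0) = -2
AB[2,1] = (-2)(-2) + (3)(0) = 4
AB[2,2] = (-2)(-2) + (3)(0) = 4

AB = 
  [ -2,  -2]
  [  4,   4]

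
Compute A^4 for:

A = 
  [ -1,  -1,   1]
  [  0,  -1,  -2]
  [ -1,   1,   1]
A² = A·A:
A²[1,1] = (-1)(-1) + (-1)(0) + (1)(-1) = 0
A²[1,2] = (-1)(-1) + (-1)(-1) + (1)(1) = 3
A²[1,3] = (-1)(1) + (-1)(-2) + (1)(1) = 2
A²[2,1] = (0)(-1) + (-1)(0) + (-2)(-1) = 2
A²[2,2] = (0)(-1) + (-1)(-1) + (-2)(1) = -1
A²[2,3] = (0)(1) + (-1)(-2) + (-2)(1) = 0
A²[3,1] = (-1)(-1) + (1)(0) + (1)(-1) = 0
A²[3,2] = (-1)(-1) + (1)(-1) + (1)(1) = 1
A²[3,3] = (-1)(1) + (1)(-2) + (1)(1) = -2
A² = 
  [  0,   3,   2]
  [  2,  -1,   0]
  [  0,   1,  -2]

A^3 = A^2·A:
A^3[1,1] = (0)(-1) + (3)(0) + (2)(-1) = -2
A^3[1,2] = (0)(-1) + (3)(-1) + (2)(1) = -1
A^3[1,3] = (0)(1) + (3)(-2) + (2)(1) = -4
A^3[2,1] = (2)(-1) + (-1)(0) + (0)(-1) = -2
A^3[2,2] = (2)(-1) + (-1)(-1) + (0)(1) = -1
A^3[2,3] = (2)(1) + (-1)(-2) + (0)(1) = 4
A^3[3,1] = (0)(-1) + (1)(0) + (-2)(-1) = 2
A^3[3,2] = (0)(-1) + (1)(-1) + (-2)(1) = -3
A^3[3,3] = (0)(1) + (1)(-2) + (-2)(1) = -4
A^3 = 
  [ -2,  -1,  -4]
  [ -2,  -1,   4]
  [  2,  -3,  -4]

A^4 = A^3·A:
A^4[1,1] = (-2)(-1) + (-1)(0) + (-4)(-1) = 6
A^4[1,2] = (-2)(-1) + (-1)(-1) + (-4)(1) = -1
A^4[1,3] = (-2)(1) + (-1)(-2) + (-4)(1) = -4
A^4[2,1] = (-2)(-1) + (-1)(0) + (4)(-1) = -2
A^4[2,2] = (-2)(-1) + (-1)(-1) + (4)(1) = 7
A^4[2,3] = (-2)(1) + (-1)(-2) + (4)(1) = 4
A^4[3,1] = (2)(-1) + (-3)(0) + (-4)(-1) = 2
A^4[3,2] = (2)(-1) + (-3)(-1) + (-4)(1) = -3
A^4[3,3] = (2)(1) + (-3)(-2) + (-4)(1) = 4
A^4 = 
  [  6,  -1,  -4]
  [ -2,   7,   4]
  [  2,  -3,   4]

Therefore
A^4 = 
  [  6,  -1,  -4]
  [ -2,   7,   4]
  [  2,  -3,   4]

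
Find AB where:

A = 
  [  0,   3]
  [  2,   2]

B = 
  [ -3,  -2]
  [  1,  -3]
AB = 
  [  3,  -9]
  [ -4, -10]

A is 2×2 and B is 2×2, so AB is 2×2. Each entry is (row of A)·(column of B):
AB[1,1] = (0)(-3) + (3)(1) = 3
AB[1,2] = (0)(-2) + (3)(-3) = -9
AB[2,1] = (2)(-3) + (2)(1) = -4
AB[2,2] = (2)(-2) + (2)(-3) = -10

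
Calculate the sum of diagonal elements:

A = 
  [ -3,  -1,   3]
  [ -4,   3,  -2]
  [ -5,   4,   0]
0

tr(A) = -3 + 3 + 0 = 0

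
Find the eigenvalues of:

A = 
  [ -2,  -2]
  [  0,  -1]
tr(A) = -3, det(A) = 2
Characteristic polynomial: λ² - tr(A)λ + det(A) = λ² + 3λ + 2
λ² + 3λ + 2 = (λ + 2)(λ + 1)

λ = -1, -2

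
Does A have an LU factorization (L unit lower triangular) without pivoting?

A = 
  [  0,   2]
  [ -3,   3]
No.
A[1,1] = 0 but A[2,1] = -3 ≠ 0. Any LU with L unit lower triangular has (LU)[1,1] = U[1,1] and (LU)[2,1] = L[2,1]·U[1,1]; matching A forces U[1,1] = 0, which then forces (LU)[2,1] = 0 ≠ -3. A row swap (pivoting) is required.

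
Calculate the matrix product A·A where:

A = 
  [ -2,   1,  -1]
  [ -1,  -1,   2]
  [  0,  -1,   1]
A² = A·A:
A²[1,1] = (-2)(-2) + (1)(-1) + (-1)(0) = 3
A²[1,2] = (-2)(1) + (1)(-1) + (-1)(-1) = -2
A²[1,3] = (-2)(-1) + (1)(2) + (-1)(1) = 3
A²[2,1] = (-1)(-2) + (-1)(-1) + (2)(0) = 3
A²[2,2] = (-1)(1) + (-1)(-1) + (2)(-1) = -2
A²[2,3] = (-1)(-1) + (-1)(2) + (2)(1) = 1
A²[3,1] = (0)(-2) + (-1)(-1) + (1)(0) = 1
A²[3,2] = (0)(1) + (-1)(-1) + (1)(-1) = 0
A²[3,3] = (0)(-1) + (-1)(2) + (1)(1) = -1
A² = 
  [  3,  -2,   3]
  [  3,  -2,   1]
  [  1,   0,  -1]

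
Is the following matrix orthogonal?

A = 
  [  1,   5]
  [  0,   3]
No

AᵀA = 
  [  1,   5]
  [  5,  34]
≠ I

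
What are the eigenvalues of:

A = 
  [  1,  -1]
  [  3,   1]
λ = 1 + i√3, 1 - i√3  (≈ 1 + 1.732i, 1 - 1.732i)

tr(A) = 2, det(A) = 4
Characteristic polynomial: λ² - tr(A)λ + det(A) = λ² - 2λ + 4
λ² - 2λ + 4 = 0  ⇒  λ = (2 ± √((-2)² - 4·(4)))/2 = (2 ± √(-12))/2
  = 1 + i√3,  1 - i√3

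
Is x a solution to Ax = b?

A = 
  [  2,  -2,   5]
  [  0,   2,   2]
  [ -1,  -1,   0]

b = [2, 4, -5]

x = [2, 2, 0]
No

Ax = [0, 4, -4] ≠ b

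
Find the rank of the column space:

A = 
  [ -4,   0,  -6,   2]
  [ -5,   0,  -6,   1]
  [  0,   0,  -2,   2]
dim(Col(A)) = 2

Row reduce:
R2 → R2 - (5/4)·R1
R3 → R3 + (4/3)·R2
REF = 
  [  -4,    0,   -6,    2]
  [   0,    0,  3/2, -3/2]
  [   0,    0,    0,    0]
Pivot columns: 1, 3 → 2 pivots.
dim(Col(A)) = number of pivot columns = 2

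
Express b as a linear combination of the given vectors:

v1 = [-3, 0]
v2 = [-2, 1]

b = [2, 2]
c1 = -2, c2 = 2

b = -2·v1 + 2·v2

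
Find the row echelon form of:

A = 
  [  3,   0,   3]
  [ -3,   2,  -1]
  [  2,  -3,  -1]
Row operations:
R2 → R2 + (1)·R1
R3 → R3 - (2/3)·R1
R3 → R3 + (3/2)·R2

Resulting echelon form:
REF = 
  [  3,   0,   3]
  [  0,   2,   2]
  [  0,   0,   0]

Rank = 2 (number of non-zero pivot rows).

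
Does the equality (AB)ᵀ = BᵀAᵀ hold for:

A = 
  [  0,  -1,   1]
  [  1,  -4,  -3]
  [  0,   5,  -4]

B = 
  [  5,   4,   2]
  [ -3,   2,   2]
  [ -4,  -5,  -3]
Yes

(AB)ᵀ = 
  [ -1,  29,   1]
  [ -7,  11,  30]
  [ -5,   3,  22]

BᵀAᵀ = 
  [ -1,  29,   1]
  [ -7,  11,  30]
  [ -5,   3,  22]

Both sides are equal — this is the standard identity (AB)ᵀ = BᵀAᵀ, which holds for all A, B.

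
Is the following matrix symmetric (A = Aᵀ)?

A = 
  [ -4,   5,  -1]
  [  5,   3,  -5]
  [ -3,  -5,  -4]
No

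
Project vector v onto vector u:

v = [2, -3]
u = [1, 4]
proj_u(v) = [-10/17, -40/17]

v·u = (2)(1) + (-3)(4) = -10
u·u = (1)² + (4)² = 17
proj_u(v) = (v·u / u·u) × u = (-10/17) × u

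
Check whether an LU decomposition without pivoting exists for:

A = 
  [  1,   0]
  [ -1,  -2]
Yes.
A[1,1] = 1 ≠ 0, so Gaussian elimination proceeds without a row swap: multiplier ℓ₂₁ = (-1)/(1) = -1, and U[2,2] = -2 - (-1)(0) = -2.
L = 
  [  1,   0]
  [ -1,   1]
U = 
  [  1,   0]
  [  0,  -2]
Check row 2 of LU: [(-1)(1), (-1)(0) + (-2)] = [-1, -2] = row 2 of A ✓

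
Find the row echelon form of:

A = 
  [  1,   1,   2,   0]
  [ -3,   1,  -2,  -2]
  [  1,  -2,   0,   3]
Row operations:
R2 → R2 + (3)·R1
R3 → R3 - (1)·R1
R3 → R3 + (3/4)·R2

Resulting echelon form:
REF = 
  [  1,   1,   2,   0]
  [  0,   4,   4,  -2]
  [  0,   0,   1, 3/2]

Rank = 3 (number of non-zero pivot rows).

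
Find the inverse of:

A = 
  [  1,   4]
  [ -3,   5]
det(A) = (1)(5) - (4)(-3) = 17
For a 2×2 matrix, A⁻¹ = (1/det(A)) · [[d, -b], [-c, a]]
    = (1/17) · [[5, -4], [3, 1]]

A⁻¹ = 
  [ 5/17, -4/17]
  [ 3/17,  1/17]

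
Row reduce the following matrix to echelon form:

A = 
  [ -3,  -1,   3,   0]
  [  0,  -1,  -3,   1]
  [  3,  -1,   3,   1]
Row operations:
R3 → R3 + (1)·R1
R3 → R3 - (2)·R2

Resulting echelon form:
REF = 
  [ -3,  -1,   3,   0]
  [  0,  -1,  -3,   1]
  [  0,   0,  12,  -1]

Rank = 3 (number of non-zero pivot rows).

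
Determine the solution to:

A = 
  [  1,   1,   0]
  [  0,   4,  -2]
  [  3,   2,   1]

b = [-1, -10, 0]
x = [1, -2, 1]

Row reduce the augmented matrix [A|b]:
R3 → R3 - (3)·R1
R3 → R3 + (1/4)·R2
REF = 
  [  1,   1,   0,  -1]
  [  0,   4,  -2, -10]
  [  0,   0, 1/2, 1/2]

Back-substitution:
x₃ = (1/2) / (1/2) = 1
x₂ = (-10 - (-2)(1)) / 4 = -2
x₁ = (-1 - (1)(-2) - (0)(1)) / 1 = 1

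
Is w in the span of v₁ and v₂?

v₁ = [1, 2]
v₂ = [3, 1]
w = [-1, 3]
Yes

Form the augmented matrix and row-reduce:
[v₁|v₂|w] = 
  [  1,   3,  -1]
  [  2,   1,   3]
R2 → R2 - (2)·R1
REF = 
  [  1,   3,  -1]
  [  0,  -5,   5]

No row of the form [0 0 | nonzero], so the system is consistent. Back-substitution gives c₁ = 2, c₂ = -1: w = (2)·v₁ + (-1)·v₂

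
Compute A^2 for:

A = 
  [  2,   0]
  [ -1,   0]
A² = A·A:
A²[1,1] = (2)(2) + (0)(-1) = 4
A²[1,2] = (2)(0) + (0)(0) = 0
A²[2,1] = (-1)(2) + (0)(-1) = -2
A²[2,2] = (-1)(0) + (0)(0) = 0
A² = 
  [  4,   0]
  [ -2,   0]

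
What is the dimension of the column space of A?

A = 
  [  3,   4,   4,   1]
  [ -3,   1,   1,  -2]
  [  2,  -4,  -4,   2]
Row reduce:
R2 → R2 + (1)·R1
R3 → R3 - (2/3)·R1
R3 → R3 + (4/3)·R2
REF = 
  [  3,   4,   4,   1]
  [  0,   5,   5,  -1]
  [  0,   0,   0,   0]
Pivot columns: 1, 2 → 2 pivots.
dim(Col(A)) = number of pivot columns = 2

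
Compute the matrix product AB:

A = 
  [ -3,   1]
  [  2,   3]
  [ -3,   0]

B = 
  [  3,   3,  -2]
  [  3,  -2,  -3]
AB = 
  [ -6, -11,   3]
  [ 15,   0, -13]
  [ -9,  -9,   6]

A is 3×2 and B is 2×3, so AB is 3×3. Each entry is (row of A)·(column of B):
AB[1,1] = (-3)(3) + (1)(3) = -6
AB[1,2] = (-3)(3) + (1)(-2) = -11
AB[1,3] = (-3)(-2) + (1)(-3) = 3
AB[2,1] = (2)(3) + (3)(3) = 15
AB[2,2] = (2)(3) + (3)(-2) = 0
AB[2,3] = (2)(-2) + (3)(-3) = -13
AB[3,1] = (-3)(3) + (0)(3) = -9
AB[3,2] = (-3)(3) + (0)(-2) = -9
AB[3,3] = (-3)(-2) + (0)(-3) = 6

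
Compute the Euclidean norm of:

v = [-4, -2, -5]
6.708

||v||₂ = √((-4)² + (-2)² + (-5)²) = √45 = 6.708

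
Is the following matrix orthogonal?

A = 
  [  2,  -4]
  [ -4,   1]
No

AᵀA = 
  [ 20, -12]
  [-12,  17]
≠ I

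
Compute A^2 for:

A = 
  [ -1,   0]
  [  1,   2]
A² = A·A:
A²[1,1] = (-1)(-1) + (0)(1) = 1
A²[1,2] = (-1)(0) + (0)(2) = 0
A²[2,1] = (1)(-1) + (2)(1) = 1
A²[2,2] = (1)(0) + (2)(2) = 4
A² = 
  [  1,   0]
  [  1,   4]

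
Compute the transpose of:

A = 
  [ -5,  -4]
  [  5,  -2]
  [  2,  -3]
Aᵀ = 
  [ -5,   5,   2]
  [ -4,  -2,  -3]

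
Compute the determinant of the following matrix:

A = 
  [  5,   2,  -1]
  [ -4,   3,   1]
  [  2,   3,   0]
Cofactor expansion along row 1:
det(A) = (5)·((3)(0) - (1)(3)) - (2)·((-4)(0) - (1)(2)) + (-1)·((-4)(3) - (3)(2))
  = (5)(-3) - (2)(-2) + (-1)(-18)
  = 7

det(A) = 7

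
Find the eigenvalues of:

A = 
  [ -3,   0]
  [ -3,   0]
λ = 0, -3

tr(A) = -3, det(A) = 0
Characteristic polynomial: λ² - tr(A)λ + det(A) = λ² + 3λ
λ² + 3λ = λ(λ + 3)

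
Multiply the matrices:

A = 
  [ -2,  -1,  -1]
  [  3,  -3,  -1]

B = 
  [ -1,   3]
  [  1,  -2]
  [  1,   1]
AB = 
  [  0,  -5]
  [ -7,  14]

A is 2×3 and B is 3×2, so AB is 2×2. Each entry is (row of A)·(column of B):
AB[1,1] = (-2)(-1) + (-1)(1) + (-1)(1) = 0
AB[1,2] = (-2)(3) + (-1)(-2) + (-1)(1) = -5
AB[2,1] = (3)(-1) + (-3)(1) + (-1)(1) = -7
AB[2,2] = (3)(3) + (-3)(-2) + (-1)(1) = 14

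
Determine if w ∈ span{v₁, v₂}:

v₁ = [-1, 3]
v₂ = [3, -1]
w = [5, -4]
Yes

Form the augmented matrix and row-reduce:
[v₁|v₂|w] = 
  [ -1,   3,   5]
  [  3,  -1,  -4]
R2 → R2 + (3)·R1
REF = 
  [ -1,   3,   5]
  [  0,   8,  11]

No row of the form [0 0 | nonzero], so the system is consistent. Back-substitution gives c₁ = -7/8, c₂ = 11/8: w = (-7/8)·v₁ + (11/8)·v₂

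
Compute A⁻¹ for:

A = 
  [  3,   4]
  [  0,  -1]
det(A) = (3)(-1) - (4)(0) = -3
For a 2×2 matrix, A⁻¹ = (1/det(A)) · [[d, -b], [-c, a]]
    = (-1/3) · [[-1, -4], [0, 3]]

A⁻¹ = 
  [1/3, 4/3]
  [  0,  -1]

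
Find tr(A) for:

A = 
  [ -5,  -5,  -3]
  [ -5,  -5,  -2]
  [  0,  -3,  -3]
-13

tr(A) = -5 + -5 + -3 = -13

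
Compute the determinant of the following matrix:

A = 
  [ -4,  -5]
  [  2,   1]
6

For a 2×2 matrix, det = ad - bc = (-4)(1) - (-5)(2) = 6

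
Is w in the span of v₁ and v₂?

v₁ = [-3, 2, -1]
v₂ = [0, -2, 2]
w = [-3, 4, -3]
Yes

Form the augmented matrix and row-reduce:
[v₁|v₂|w] = 
  [ -3,   0,  -3]
  [  2,  -2,   4]
  [ -1,   2,  -3]
R2 → R2 + (2/3)·R1
R3 → R3 - (1/3)·R1
R3 → R3 + (1)·R2
REF = 
  [ -3,   0,  -3]
  [  0,  -2,   2]
  [  0,   0,   0]

No row of the form [0 0 | nonzero], so the system is consistent. Back-substitution gives c₁ = 1, c₂ = -1: w = (1)·v₁ + (-1)·v₂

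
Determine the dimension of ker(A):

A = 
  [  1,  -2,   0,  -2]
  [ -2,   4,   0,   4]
nullity(A) = 3

Row reduce:
R2 → R2 + (2)·R1
REF = 
  [  1,  -2,   0,  -2]
  [  0,   0,   0,   0]
Pivot columns: 1 → 1 pivot.
rank(A) = 1, so nullity(A) = 4 - 1 = 3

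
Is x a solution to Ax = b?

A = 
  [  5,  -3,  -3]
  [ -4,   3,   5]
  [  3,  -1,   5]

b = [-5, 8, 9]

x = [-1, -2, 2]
Yes

Ax = [-5, 8, 9] = b ✓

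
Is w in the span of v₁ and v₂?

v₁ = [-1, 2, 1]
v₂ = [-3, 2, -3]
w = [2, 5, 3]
No

Form the augmented matrix and row-reduce:
[v₁|v₂|w] = 
  [ -1,  -3,   2]
  [  2,   2,   5]
  [  1,  -3,   3]
R2 → R2 + (2)·R1
R3 → R3 + (1)·R1
R3 → R3 - (3/2)·R2
REF = 
  [   -1,    -3,     2]
  [    0,    -4,     9]
  [    0,     0, -17/2]

Row 3 reads [0 0 | -17/2], i.e. 0 = -17/2, so the system is inconsistent and w ∉ span{v₁, v₂}.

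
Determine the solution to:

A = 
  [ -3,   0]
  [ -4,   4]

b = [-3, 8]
Row reduce the augmented matrix [A|b]:
R2 → R2 - (4/3)·R1
REF = 
  [ -3,   0,  -3]
  [  0,   4,  12]

Back-substitution:
x₂ = 12 / 4 = 3
x₁ = (-3 - (0)(3)) / (-3) = 1

x = [1, 3]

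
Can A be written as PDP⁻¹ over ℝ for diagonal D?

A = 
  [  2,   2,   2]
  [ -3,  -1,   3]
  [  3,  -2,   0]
No

Characteristic polynomial: det(λI - A) = λ³ - λ² + 4λ - 48
By the rational root theorem any rational root is an integer dividing 48; none of those is a root, so p(λ) has no rational roots and hence (being an irreducible cubic) no repeated roots.
Discriminant of the cubic: Δ = -59184
Δ < 0 ⇒ one real eigenvalue and a complex-conjugate pair: λ ≈ 3.597, -1.299 + 3.414i, -1.299 - 3.414i
Has complex eigenvalues (not diagonalizable over ℝ).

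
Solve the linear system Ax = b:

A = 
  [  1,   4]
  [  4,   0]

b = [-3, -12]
x = [-3, 0]

Row reduce the augmented matrix [A|b]:
R2 → R2 - (4)·R1
REF = 
  [  1,   4,  -3]
  [  0, -16,   0]

Back-substitution:
x₂ = 0 / (-16) = 0
x₁ = (-3 - (4)(0)) / 1 = -3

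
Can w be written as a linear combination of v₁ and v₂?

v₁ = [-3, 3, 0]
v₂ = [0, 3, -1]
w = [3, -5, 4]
No

Form the augmented matrix and row-reduce:
[v₁|v₂|w] = 
  [ -3,   0,   3]
  [  3,   3,  -5]
  [  0,  -1,   4]
R2 → R2 + (1)·R1
R3 → R3 + (1/3)·R2
REF = 
  [  -3,    0,    3]
  [   0,    3,   -2]
  [   0,    0, 10/3]

Row 3 reads [0 0 | 10/3], i.e. 0 = 10/3, so the system is inconsistent and w ∉ span{v₁, v₂}.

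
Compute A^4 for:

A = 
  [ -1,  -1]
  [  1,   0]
A^4 = 
  [ -1,  -1]
  [  1,   0]

A² = A·A:
A²[1,1] = (-1)(-1) + (-1)(1) = 0
A²[1,2] = (-1)(-1) + (-1)(0) = 1
A²[2,1] = (1)(-1) + (0)(1) = -1
A²[2,2] = (1)(-1) + (0)(0) = -1
A² = 
  [  0,   1]
  [ -1,  -1]

A^3 = A^2·A:
A^3[1,1] = (0)(-1) + (1)(1) = 1
A^3[1,2] = (0)(-1) + (1)(0) = 0
A^3[2,1] = (-1)(-1) + (-1)(1) = 0
A^3[2,2] = (-1)(-1) + (-1)(0) = 1
A^3 = 
  [  1,   0]
  [  0,   1]

A^4 = A^3·A:
A^4[1,1] = (1)(-1) + (0)(1) = -1
A^4[1,2] = (1)(-1) + (0)(0) = -1
A^4[2,1] = (0)(-1) + (1)(1) = 1
A^4[2,2] = (0)(-1) + (1)(0) = 0
A^4 = 
  [ -1,  -1]
  [  1,   0]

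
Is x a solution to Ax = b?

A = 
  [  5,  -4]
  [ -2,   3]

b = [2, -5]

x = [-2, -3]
Yes

Ax = [2, -5] = b ✓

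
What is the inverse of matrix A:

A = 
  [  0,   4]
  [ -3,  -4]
det(A) = (0)(-4) - (4)(-3) = 12
For a 2×2 matrix, A⁻¹ = (1/det(A)) · [[d, -b], [-c, a]]
    = (1/12) · [[-4, -4], [3, 0]]

A⁻¹ = 
  [-1/3, -1/3]
  [ 1/4,    0]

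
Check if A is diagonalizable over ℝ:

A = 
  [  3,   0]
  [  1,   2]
Yes

tr(A) = 5, det(A) = 6
Characteristic polynomial: λ² - tr(A)λ + det(A) = λ² - 5λ + 6
λ² - 5λ + 6 = (λ - 2)(λ - 3)
Eigenvalues: 3, 2
λ=2: alg. mult. = 1, geom. mult. = 2 - rank(A - (2)I) = 2 - 1 = 1
λ=3: alg. mult. = 1, geom. mult. = 2 - rank(A - (3)I) = 2 - 1 = 1
Sum of geometric multiplicities equals n, so A has n independent eigenvectors.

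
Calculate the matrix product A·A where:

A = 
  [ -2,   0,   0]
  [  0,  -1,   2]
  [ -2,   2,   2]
A² = A·A:
A²[1,1] = (-2)(-2) + (0)(0) + (0)(-2) = 4
A²[1,2] = (-2)(0) + (0)(-1) + (0)(2) = 0
A²[1,3] = (-2)(0) + (0)(2) + (0)(2) = 0
A²[2,1] = (0)(-2) + (-1)(0) + (2)(-2) = -4
A²[2,2] = (0)(0) + (-1)(-1) + (2)(2) = 5
A²[2,3] = (0)(0) + (-1)(2) + (2)(2) = 2
A²[3,1] = (-2)(-2) + (2)(0) + (2)(-2) = 0
A²[3,2] = (-2)(0) + (2)(-1) + (2)(2) = 2
A²[3,3] = (-2)(0) + (2)(2) + (2)(2) = 8
A² = 
  [  4,   0,   0]
  [ -4,   5,   2]
  [  0,   2,   8]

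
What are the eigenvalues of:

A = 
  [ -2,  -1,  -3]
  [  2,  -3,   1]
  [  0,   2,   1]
Characteristic polynomial: det(λI - A) = λ³ + 4λ² + λ
The constant term is 0, so λ = 0 is a root: p(λ) = λ(λ² + 4λ + 1)
λ² + 4λ + 1 = 0  ⇒  λ = (-4 ± √((4)² - 4·(1)))/2 = (-4 ± √(12))/2
  = -2 + √3,  -2 - √3

λ = 0, -2 + √3, -2 - √3  (≈ 0, -0.2679, -3.732)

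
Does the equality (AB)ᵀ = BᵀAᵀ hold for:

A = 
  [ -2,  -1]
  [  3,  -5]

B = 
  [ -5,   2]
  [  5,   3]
Yes

(AB)ᵀ = 
  [  5, -40]
  [ -7,  -9]

BᵀAᵀ = 
  [  5, -40]
  [ -7,  -9]

Both sides are equal — this is the standard identity (AB)ᵀ = BᵀAᵀ, which holds for all A, B.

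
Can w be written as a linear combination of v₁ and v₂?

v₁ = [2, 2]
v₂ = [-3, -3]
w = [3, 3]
Yes

Form the augmented matrix and row-reduce:
[v₁|v₂|w] = 
  [  2,  -3,   3]
  [  2,  -3,   3]
R2 → R2 - (1)·R1
REF = 
  [  2,  -3,   3]
  [  0,   0,   0]

No row of the form [0 0 | nonzero], so the system is consistent. Back-substitution gives c₁ = 3/2, c₂ = 0: w = (3/2)·v₁ + (0)·v₂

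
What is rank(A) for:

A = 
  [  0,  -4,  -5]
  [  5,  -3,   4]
rank(A) = 2

Row reduce:
Swap R1 ↔ R2
REF = 
  [  5,  -3,   4]
  [  0,  -4,  -5]
Pivot columns: 1, 2 → 2 pivots.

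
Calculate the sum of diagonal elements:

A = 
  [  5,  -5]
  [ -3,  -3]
2

tr(A) = 5 + -3 = 2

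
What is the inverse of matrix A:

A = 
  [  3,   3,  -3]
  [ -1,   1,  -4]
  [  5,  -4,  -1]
det(A) = (3)·((1)(-1) - (-4)(-4)) - (3)·((-1)(-1) - (-4)(5)) + (-3)·((-1)(-4) - (1)(5))
  = (3)(-17) - (3)(21) + (-3)(-1)
  = -111
det(A) = -111 ≠ 0, so A is invertible.

Cofactors Cᵢⱼ = (-1)ⁱ⁺ʲ·Mᵢⱼ:
C = 
  [-17, -21,  -1]
  [ 15,  12,  27]
  [ -9,  15,   6]

adj(A) = Cᵀ:
adj(A) = 
  [-17,  15,  -9]
  [-21,  12,  15]
  [ -1,  27,   6]

A⁻¹ = (-1/111) · adj(A):
A⁻¹ = 
  [17/111,  -5/37,   3/37]
  [  7/37,  -4/37,  -5/37]
  [ 1/111,  -9/37,  -2/37]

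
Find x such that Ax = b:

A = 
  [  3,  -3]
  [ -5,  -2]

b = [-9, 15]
Row reduce the augmented matrix [A|b]:
R2 → R2 + (5/3)·R1
REF = 
  [  3,  -3,  -9]
  [  0,  -7,   0]

Back-substitution:
x₂ = 0 / (-7) = 0
x₁ = (-9 - (-3)(0)) / 3 = -3

x = [-3, 0]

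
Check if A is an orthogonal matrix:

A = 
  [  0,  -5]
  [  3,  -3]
No

AᵀA = 
  [  9,  -9]
  [ -9,  34]
≠ I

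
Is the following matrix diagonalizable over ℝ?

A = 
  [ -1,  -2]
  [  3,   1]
No

tr(A) = 0, det(A) = 5
Characteristic polynomial: λ² - tr(A)λ + det(A) = λ² + 5
λ² + 5 = 0  ⇒  λ = (0 ± √((0)² - 4·(5)))/2 = (0 ± √(-20))/2
  = i√5,  -i√5
Eigenvalues: i√5, -i√5  (≈ 0 + 2.236i, 0 - 2.236i)
Has complex eigenvalues (not diagonalizable over ℝ).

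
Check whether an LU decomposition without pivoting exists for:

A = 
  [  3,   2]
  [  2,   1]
Yes.
A[1,1] = 3 ≠ 0, so Gaussian elimination proceeds without a row swap: multiplier ℓ₂₁ = (2)/(3) = 2/3, and U[2,2] = 1 - (2/3)(2) = -1/3.
L = 
  [  1,   0]
  [2/3,   1]
U = 
  [   3,    2]
  [   0, -1/3]
Check row 2 of LU: [(2/3)(3), (2/3)(2) + (-1/3)] = [2, 1] = row 2 of A ✓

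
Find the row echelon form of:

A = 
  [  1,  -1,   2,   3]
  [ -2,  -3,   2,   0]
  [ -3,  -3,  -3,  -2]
Row operations:
R2 → R2 + (2)·R1
R3 → R3 + (3)·R1
R3 → R3 - (6/5)·R2

Resulting echelon form:
REF = 
  [    1,    -1,     2,     3]
  [    0,    -5,     6,     6]
  [    0,     0, -21/5,  -1/5]

Rank = 3 (number of non-zero pivot rows).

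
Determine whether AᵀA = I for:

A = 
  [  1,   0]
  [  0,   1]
Yes

AᵀA = 
  [  1,   0]
  [  0,   1]
= I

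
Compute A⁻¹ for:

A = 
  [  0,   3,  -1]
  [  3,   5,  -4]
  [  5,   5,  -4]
det(A) = (0)·((5)(-4) - (-4)(5)) - (3)·((3)(-4) - (-4)(5)) + (-1)·((3)(5) - (5)(5))
  = (0)(0) - (3)(8) + (-1)(-10)
  = -14
det(A) = -14 ≠ 0, so A is invertible.

Cofactors Cᵢⱼ = (-1)ⁱ⁺ʲ·Mᵢⱼ:
C = 
  [  0,  -8, -10]
  [  7,   5,  15]
  [ -7,  -3,  -9]

adj(A) = Cᵀ:
adj(A) = 
  [  0,   7,  -7]
  [ -8,   5,  -3]
  [-10,  15,  -9]

A⁻¹ = (-1/14) · adj(A):
A⁻¹ = 
  [     0,   -1/2,    1/2]
  [   4/7,  -5/14,   3/14]
  [   5/7, -15/14,   9/14]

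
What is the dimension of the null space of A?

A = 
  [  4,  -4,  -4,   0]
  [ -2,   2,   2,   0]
nullity(A) = 3

Row reduce:
R2 → R2 + (1/2)·R1
REF = 
  [  4,  -4,  -4,   0]
  [  0,   0,   0,   0]
Pivot columns: 1 → 1 pivot.
rank(A) = 1, so nullity(A) = 4 - 1 = 3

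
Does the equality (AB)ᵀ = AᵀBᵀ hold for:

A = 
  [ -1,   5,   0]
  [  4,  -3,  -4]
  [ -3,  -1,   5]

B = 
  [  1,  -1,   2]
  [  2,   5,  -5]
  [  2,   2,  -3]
No

(AB)ᵀ = 
  [  9, -10,   5]
  [ 26, -27,   8]
  [-27,  35, -16]

AᵀBᵀ = 
  [-11,  33,  15]
  [  6,   0,   7]
  [ 14, -45, -23]

The two matrices differ, so (AB)ᵀ ≠ AᵀBᵀ in general. The correct identity is (AB)ᵀ = BᵀAᵀ.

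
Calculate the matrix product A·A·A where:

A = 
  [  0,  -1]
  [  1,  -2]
A² = A·A:
A²[1,1] = (0)(0) + (-1)(1) = -1
A²[1,2] = (0)(-1) + (-1)(-2) = 2
A²[2,1] = (1)(0) + (-2)(1) = -2
A²[2,2] = (1)(-1) + (-2)(-2) = 3
A² = 
  [ -1,   2]
  [ -2,   3]

A^3 = A^2·A:
A^3[1,1] = (-1)(0) + (2)(1) = 2
A^3[1,2] = (-1)(-1) + (2)(-2) = -3
A^3[2,1] = (-2)(0) + (3)(1) = 3
A^3[2,2] = (-2)(-1) + (3)(-2) = -4
A^3 = 
  [  2,  -3]
  [  3,  -4]

Therefore
A^3 = 
  [  2,  -3]
  [  3,  -4]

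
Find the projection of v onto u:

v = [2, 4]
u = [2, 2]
proj_u(v) = [3, 3]

v·u = (2)(2) + (4)(2) = 12
u·u = (2)² + (2)² = 8
proj_u(v) = (v·u / u·u) × u = (12/8) × u = (3/2) × u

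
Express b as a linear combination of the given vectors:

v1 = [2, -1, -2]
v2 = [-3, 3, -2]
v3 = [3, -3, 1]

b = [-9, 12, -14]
c1 = 3, c2 = 3, c3 = -2

b = 3·v1 + 3·v2 + -2·v3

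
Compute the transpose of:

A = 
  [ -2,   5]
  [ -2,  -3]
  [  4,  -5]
Aᵀ = 
  [ -2,  -2,   4]
  [  5,  -3,  -5]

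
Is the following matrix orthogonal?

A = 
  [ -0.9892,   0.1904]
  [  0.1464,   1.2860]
No

AᵀA = 
  [  0.9999,  -0.0001]
  [ -0.0001,   1.6900]
≠ I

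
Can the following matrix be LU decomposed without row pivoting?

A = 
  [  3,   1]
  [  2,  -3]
Yes.
A[1,1] = 3 ≠ 0, so Gaussian elimination proceeds without a row swap: multiplier ℓ₂₁ = (2)/(3) = 2/3, and U[2,2] = -3 - (2/3)(1) = -11/3.
L = 
  [  1,   0]
  [2/3,   1]
U = 
  [    3,     1]
  [    0, -11/3]
Check row 2 of LU: [(2/3)(3), (2/3)(1) + (-11/3)] = [2, -3] = row 2 of A ✓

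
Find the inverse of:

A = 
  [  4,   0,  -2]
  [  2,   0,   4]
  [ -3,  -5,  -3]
det(A) = (4)·((0)(-3) - (4)(-5)) - (0)·((2)(-3) - (4)(-3)) + (-2)·((2)(-5) - (0)(-3))
  = (4)(20) - (0)(6) + (-2)(-10)
  = 100
det(A) = 100 ≠ 0, so A is invertible.

Cofactors Cᵢⱼ = (-1)ⁱ⁺ʲ·Mᵢⱼ:
C = 
  [ 20,  -6, -10]
  [ 10, -18,  20]
  [  0, -20,   0]

adj(A) = Cᵀ:
adj(A) = 
  [ 20,  10,   0]
  [ -6, -18, -20]
  [-10,  20,   0]

A⁻¹ = (1/100) · adj(A):
A⁻¹ = 
  [  1/5,  1/10,     0]
  [-3/50, -9/50,  -1/5]
  [-1/10,   1/5,     0]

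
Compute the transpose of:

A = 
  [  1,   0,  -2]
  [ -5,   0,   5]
Aᵀ = 
  [  1,  -5]
  [  0,   0]
  [ -2,   5]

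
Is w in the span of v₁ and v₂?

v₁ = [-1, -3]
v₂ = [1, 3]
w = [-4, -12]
Yes

Form the augmented matrix and row-reduce:
[v₁|v₂|w] = 
  [ -1,   1,  -4]
  [ -3,   3, -12]
R2 → R2 - (3)·R1
REF = 
  [ -1,   1,  -4]
  [  0,   0,   0]

No row of the form [0 0 | nonzero], so the system is consistent. Back-substitution gives c₁ = 4, c₂ = 0: w = (4)·v₁ + (0)·v₂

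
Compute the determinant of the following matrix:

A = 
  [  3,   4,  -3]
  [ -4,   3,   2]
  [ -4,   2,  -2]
Cofactor expansion along row 1:
det(A) = (3)·((3)(-2) - (2)(2)) - (4)·((-4)(-2) - (2)(-4)) + (-3)·((-4)(2) - (3)(-4))
  = (3)(-10) - (4)(16) + (-3)(4)
  = -106

det(A) = -106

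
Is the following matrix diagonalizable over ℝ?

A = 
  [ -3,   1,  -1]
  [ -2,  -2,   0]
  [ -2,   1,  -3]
No

Characteristic polynomial: det(λI - A) = λ³ + 8λ² + 21λ + 18
Testing integer divisors of the constant term: p(-2) = 0, so (λ + 2) is a factor:
p(λ) = (λ + 2)(λ² + 6λ + 9)
λ² + 6λ + 9 = (λ + 3)²
Eigenvalues: -2, -3, -3
λ=-3: alg. mult. = 2, geom. mult. = 3 - rank(A - (-3)I) = 3 - 2 = 1
λ=-2: alg. mult. = 1, geom. mult. = 3 - rank(A - (-2)I) = 3 - 2 = 1
Sum of geometric multiplicities = 2 < n = 3, so there aren't enough independent eigenvectors.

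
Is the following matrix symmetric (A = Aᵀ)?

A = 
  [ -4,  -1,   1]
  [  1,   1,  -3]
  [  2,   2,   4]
No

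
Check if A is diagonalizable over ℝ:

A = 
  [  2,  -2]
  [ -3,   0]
Yes

tr(A) = 2, det(A) = -6
Characteristic polynomial: λ² - tr(A)λ + det(A) = λ² - 2λ - 6
λ² - 2λ - 6 = 0  ⇒  λ = (2 ± √((-2)² - 4·(-6)))/2 = (2 ± √(28))/2
  = 1 + √7,  1 - √7
Eigenvalues: 1 + √7, 1 - √7  (≈ 3.646, -1.646)
The two irrational eigenvalues are distinct (simple), so each has alg. mult. = geom. mult. = 1.
Sum of geometric multiplicities equals n, so A has n independent eigenvectors.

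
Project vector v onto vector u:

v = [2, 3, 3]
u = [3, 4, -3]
v·u = (2)(3) + (3)(4) + (3)(-3) = 9
u·u = (3)² + (4)² + (-3)² = 34
proj_u(v) = (v·u / u·u) × u = (9/34) × u

proj_u(v) = [27/34, 18/17, -27/34]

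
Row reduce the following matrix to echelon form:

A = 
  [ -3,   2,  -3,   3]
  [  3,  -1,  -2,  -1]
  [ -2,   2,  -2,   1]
Row operations:
R2 → R2 + (1)·R1
R3 → R3 - (2/3)·R1
R3 → R3 - (2/3)·R2

Resulting echelon form:
REF = 
  [  -3,    2,   -3,    3]
  [   0,    1,   -5,    2]
  [   0,    0, 10/3, -7/3]

Rank = 3 (number of non-zero pivot rows).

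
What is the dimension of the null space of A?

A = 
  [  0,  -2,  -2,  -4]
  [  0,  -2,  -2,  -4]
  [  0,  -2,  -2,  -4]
nullity(A) = 3

Row reduce:
R2 → R2 - (1)·R1
R3 → R3 - (1)·R1
REF = 
  [  0,  -2,  -2,  -4]
  [  0,   0,   0,   0]
  [  0,   0,   0,   0]
Pivot columns: 2 → 1 pivot.
rank(A) = 1, so nullity(A) = 4 - 1 = 3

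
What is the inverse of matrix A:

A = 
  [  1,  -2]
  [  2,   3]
det(A) = (1)(3) - (-2)(2) = 7
For a 2×2 matrix, A⁻¹ = (1/det(A)) · [[d, -b], [-c, a]]
    = (1/7) · [[3, 2], [-2, 1]]

A⁻¹ = 
  [ 3/7,  2/7]
  [-2/7,  1/7]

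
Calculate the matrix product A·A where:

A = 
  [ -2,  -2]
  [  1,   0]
A² = A·A:
A²[1,1] = (-2)(-2) + (-2)(1) = 2
A²[1,2] = (-2)(-2) + (-2)(0) = 4
A²[2,1] = (1)(-2) + (0)(1) = -2
A²[2,2] = (1)(-2) + (0)(0) = -2
A² = 
  [  2,   4]
  [ -2,  -2]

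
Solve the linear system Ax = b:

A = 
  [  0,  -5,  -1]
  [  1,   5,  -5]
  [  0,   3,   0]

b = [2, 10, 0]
x = [0, 0, -2]

Row reduce the augmented matrix [A|b]:
Swap R1 ↔ R2
R3 → R3 + (3/5)·R2
REF = 
  [   1,    5,   -5,   10]
  [   0,   -5,   -1,    2]
  [   0,    0, -3/5,  6/5]

Back-substitution:
x₃ = (6/5) / (-3/5) = -2
x₂ = (2 - (-1)(-2)) / (-5) = 0
x₁ = (10 - (5)(0) - (-5)(-2)) / 1 = 0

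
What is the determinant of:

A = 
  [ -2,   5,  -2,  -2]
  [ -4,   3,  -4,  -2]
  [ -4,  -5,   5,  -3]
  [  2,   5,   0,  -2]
-236

Cofactor expansion along row 1: det(A) = a₁₁M₁₁ - a₁₂M₁₂ + a₁₃M₁₃ - a₁₄M₁₄

M₁₁ = det[[3, -4, -2]; [-5, 5, -3]; [5, 0, -2]]
  = (3)·((5)(-2) - (-3)(0)) - (-4)·((-5)(-2) - (-3)(5)) + (-2)·((-5)(0) - (5)(5))
  = (3)(-10) - (-4)(25) + (-2)(-25)
  = 120
M₁₂ = det[[-4, -4, -2]; [-4, 5, -3]; [2, 0, -2]]
  = (-4)·((5)(-2) - (-3)(0)) - (-4)·((-4)(-2) - (-3)(2)) + (-2)·((-4)(0) - (5)(2))
  = (-4)(-10) - (-4)(14) + (-2)(-10)
  = 116
M₁₃ = det[[-4, 3, -2]; [-4, -5, -3]; [2, 5, -2]]
  = (-4)·((-5)(-2) - (-3)(5)) - (3)·((-4)(-2) - (-3)(2)) + (-2)·((-4)(5) - (-5)(2))
  = (-4)(25) - (3)(14) + (-2)(-10)
  = -122
M₁₄ = det[[-4, 3, -4]; [-4, -5, 5]; [2, 5, 0]]
  = (-4)·((-5)(0) - (5)(5)) - (3)·((-4)(0) - (5)(2)) + (-4)·((-4)(5) - (-5)(2))
  = (-4)(-25) - (3)(-10) + (-4)(-10)
  = 170

det(A) = (-2)(120) - (5)(116) + (-2)(-122) - (-2)(170) = -236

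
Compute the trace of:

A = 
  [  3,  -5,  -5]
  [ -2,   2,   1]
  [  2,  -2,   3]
8

tr(A) = 3 + 2 + 3 = 8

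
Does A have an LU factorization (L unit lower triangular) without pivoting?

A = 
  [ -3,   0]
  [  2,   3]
Yes.
A[1,1] = -3 ≠ 0, so Gaussian elimination proceeds without a row swap: multiplier ℓ₂₁ = (2)/(-3) = -2/3, and U[2,2] = 3 - (-2/3)(0) = 3.
L = 
  [   1,    0]
  [-2/3,    1]
U = 
  [ -3,   0]
  [  0,   3]
Check row 2 of LU: [(-2/3)(-3), (-2/3)(0) + 3] = [2, 3] = row 2 of A ✓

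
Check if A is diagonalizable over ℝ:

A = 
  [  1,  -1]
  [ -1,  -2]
Yes

tr(A) = -1, det(A) = -3
Characteristic polynomial: λ² - tr(A)λ + det(A) = λ² + λ - 3
λ² + λ - 3 = 0  ⇒  λ = (-1 ± √((1)² - 4·(-3)))/2 = (-1 ± √(13))/2
  = (-1 + √13)/2,  (-1 - √13)/2
Eigenvalues: (-1 + √13)/2, (-1 - √13)/2  (≈ 1.303, -2.303)
The two irrational eigenvalues are distinct (simple), so each has alg. mult. = geom. mult. = 1.
Sum of geometric multiplicities equals n, so A has n independent eigenvectors.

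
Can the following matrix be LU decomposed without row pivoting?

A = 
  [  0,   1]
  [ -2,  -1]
No.
A[1,1] = 0 but A[2,1] = -2 ≠ 0. Any LU with L unit lower triangular has (LU)[1,1] = U[1,1] and (LU)[2,1] = L[2,1]·U[1,1]; matching A forces U[1,1] = 0, which then forces (LU)[2,1] = 0 ≠ -2. A row swap (pivoting) is required.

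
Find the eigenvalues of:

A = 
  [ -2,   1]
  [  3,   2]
λ = √7, -√7  (≈ 2.646, -2.646)

tr(A) = 0, det(A) = -7
Characteristic polynomial: λ² - tr(A)λ + det(A) = λ² - 7
λ² - 7 = 0  ⇒  λ = (0 ± √((0)² - 4·(-7)))/2 = (0 ± √(28))/2
  = √7,  -√7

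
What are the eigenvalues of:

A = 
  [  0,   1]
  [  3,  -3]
tr(A) = -3, det(A) = -3
Characteristic polynomial: λ² - tr(A)λ + det(A) = λ² + 3λ - 3
λ² + 3λ - 3 = 0  ⇒  λ = (-3 ± √((3)² - 4·(-3)))/2 = (-3 ± √(21))/2
  = (-3 + √21)/2,  (-3 - √21)/2

λ = (-3 + √21)/2, (-3 - √21)/2  (≈ 0.7913, -3.791)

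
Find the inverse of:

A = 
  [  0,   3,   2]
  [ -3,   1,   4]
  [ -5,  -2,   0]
det(A) = (0)·((1)(0) - (4)(-2)) - (3)·((-3)(0) - (4)(-5)) + (2)·((-3)(-2) - (1)(-5))
  = (0)(8) - (3)(20) + (2)(11)
  = -38
det(A) = -38 ≠ 0, so A is invertible.

Cofactors Cᵢⱼ = (-1)ⁱ⁺ʲ·Mᵢⱼ:
C = 
  [  8, -20,  11]
  [ -4,  10, -15]
  [ 10,  -6,   9]

adj(A) = Cᵀ:
adj(A) = 
  [  8,  -4,  10]
  [-20,  10,  -6]
  [ 11, -15,   9]

A⁻¹ = (-1/38) · adj(A):
A⁻¹ = 
  [ -4/19,   2/19,  -5/19]
  [ 10/19,  -5/19,   3/19]
  [-11/38,  15/38,  -9/38]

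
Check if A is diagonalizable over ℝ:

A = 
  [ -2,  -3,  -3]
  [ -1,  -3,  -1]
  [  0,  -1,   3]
Yes

Characteristic polynomial: det(λI - A) = λ³ + 2λ² - 13λ - 8
By the rational root theorem any rational root is an integer dividing 8; none of those is a root, so p(λ) has no rational roots and hence (being an irreducible cubic) no repeated roots.
Discriminant of the cubic: Δ = 11736
Δ > 0 ⇒ three distinct real eigenvalues: λ ≈ -4.496, -0.5788, 3.075
Three distinct real eigenvalues, so A has 3 independent eigenvectors.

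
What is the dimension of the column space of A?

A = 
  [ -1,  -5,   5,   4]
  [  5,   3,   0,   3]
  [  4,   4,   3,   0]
Row reduce:
R2 → R2 + (5)·R1
R3 → R3 + (4)·R1
R3 → R3 - (8/11)·R2
REF = 
  [   -1,    -5,     5,     4]
  [    0,   -22,    25,    23]
  [    0,     0, 53/11, -8/11]
Pivot columns: 1, 2, 3 → 3 pivots.
dim(Col(A)) = number of pivot columns = 3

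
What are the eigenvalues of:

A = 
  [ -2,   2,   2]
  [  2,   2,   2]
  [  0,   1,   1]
Characteristic polynomial: det(λI - A) = λ³ - λ² - 10λ
The constant term is 0, so λ = 0 is a root: p(λ) = λ(λ² - λ - 10)
λ² - λ - 10 = 0  ⇒  λ = (1 ± √((-1)² - 4·(-10)))/2 = (1 ± √(41))/2
  = (1 + √41)/2,  (1 - √41)/2

λ = 0, (1 + √41)/2, (1 - √41)/2  (≈ 0, 3.702, -2.702)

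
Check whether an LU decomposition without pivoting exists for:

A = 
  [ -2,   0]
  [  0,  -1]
Yes.
A[1,1] = -2 ≠ 0, so Gaussian elimination proceeds without a row swap: multiplier ℓ₂₁ = (0)/(-2) = 0, and U[2,2] = -1 - (0)(0) = -1.
L = 
  [  1,   0]
  [  0,   1]
U = 
  [ -2,   0]
  [  0,  -1]
Check row 2 of LU: [(0)(-2), (0)(0) + (-1)] = [0, -1] = row 2 of A ✓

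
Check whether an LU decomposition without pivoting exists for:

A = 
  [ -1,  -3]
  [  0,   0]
Yes.
A[1,1] = -1 ≠ 0, so Gaussian elimination proceeds without a row swap: multiplier ℓ₂₁ = (0)/(-1) = 0, and U[2,2] = 0 - (0)(-3) = 0.
L = 
  [  1,   0]
  [  0,   1]
U = 
  [ -1,  -3]
  [  0,   0]
Check row 2 of LU: [(0)(-1), (0)(-3) + 0] = [0, 0] = row 2 of A ✓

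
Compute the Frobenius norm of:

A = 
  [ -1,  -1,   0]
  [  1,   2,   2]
||A||_F = 3.317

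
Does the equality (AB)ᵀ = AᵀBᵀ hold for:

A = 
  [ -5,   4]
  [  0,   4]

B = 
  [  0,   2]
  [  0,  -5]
No

(AB)ᵀ = 
  [  0,   0]
  [-30, -20]

AᵀBᵀ = 
  [  0,   0]
  [  8, -20]

The two matrices differ, so (AB)ᵀ ≠ AᵀBᵀ in general. The correct identity is (AB)ᵀ = BᵀAᵀ.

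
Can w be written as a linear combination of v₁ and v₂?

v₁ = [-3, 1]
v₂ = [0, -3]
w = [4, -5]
Yes

Form the augmented matrix and row-reduce:
[v₁|v₂|w] = 
  [ -3,   0,   4]
  [  1,  -3,  -5]
R2 → R2 + (1/3)·R1
REF = 
  [   -3,     0,     4]
  [    0,    -3, -11/3]

No row of the form [0 0 | nonzero], so the system is consistent. Back-substitution gives c₁ = -4/3, c₂ = 11/9: w = (-4/3)·v₁ + (11/9)·v₂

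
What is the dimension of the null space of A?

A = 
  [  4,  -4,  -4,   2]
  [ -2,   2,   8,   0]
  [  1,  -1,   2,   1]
nullity(A) = 2

Row reduce:
R2 → R2 + (1/2)·R1
R3 → R3 - (1/4)·R1
R3 → R3 - (1/2)·R2
REF = 
  [  4,  -4,  -4,   2]
  [  0,   0,   6,   1]
  [  0,   0,   0,   0]
Pivot columns: 1, 3 → 2 pivots.
rank(A) = 2, so nullity(A) = 4 - 2 = 2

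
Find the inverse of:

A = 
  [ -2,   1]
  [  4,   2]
det(A) = (-2)(2) - (1)(4) = -8
For a 2×2 matrix, A⁻¹ = (1/det(A)) · [[d, -b], [-c, a]]
    = (-1/8) · [[2, -1], [-4, -2]]

A⁻¹ = 
  [-1/4,  1/8]
  [ 1/2,  1/4]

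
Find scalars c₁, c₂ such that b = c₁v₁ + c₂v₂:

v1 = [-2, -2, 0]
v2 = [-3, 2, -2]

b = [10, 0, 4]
c1 = -2, c2 = -2

b = -2·v1 + -2·v2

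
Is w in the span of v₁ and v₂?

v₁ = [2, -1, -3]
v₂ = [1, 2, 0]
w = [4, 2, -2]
No

Form the augmented matrix and row-reduce:
[v₁|v₂|w] = 
  [  2,   1,   4]
  [ -1,   2,   2]
  [ -3,   0,  -2]
R2 → R2 + (1/2)·R1
R3 → R3 + (3/2)·R1
R3 → R3 - (3/5)·R2
REF = 
  [  2,   1,   4]
  [  0, 5/2,   4]
  [  0,   0, 8/5]

Row 3 reads [0 0 | 8/5], i.e. 0 = 8/5, so the system is inconsistent and w ∉ span{v₁, v₂}.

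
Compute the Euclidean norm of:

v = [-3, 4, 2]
5.385

||v||₂ = √((-3)² + (4)² + (2)²) = √29 = 5.385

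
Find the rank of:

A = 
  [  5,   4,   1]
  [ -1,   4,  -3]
Row reduce:
R2 → R2 + (1/5)·R1
REF = 
  [    5,     4,     1]
  [    0,  24/5, -14/5]
Pivot columns: 1, 2 → 2 pivots.

rank(A) = 2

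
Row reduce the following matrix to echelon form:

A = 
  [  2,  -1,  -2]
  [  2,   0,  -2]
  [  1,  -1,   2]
Row operations:
R2 → R2 - (1)·R1
R3 → R3 - (1/2)·R1
R3 → R3 + (1/2)·R2

Resulting echelon form:
REF = 
  [  2,  -1,  -2]
  [  0,   1,   0]
  [  0,   0,   3]

Rank = 3 (number of non-zero pivot rows).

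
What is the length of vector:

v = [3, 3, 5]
6.557

||v||₂ = √((3)² + (3)² + (5)²) = √43 = 6.557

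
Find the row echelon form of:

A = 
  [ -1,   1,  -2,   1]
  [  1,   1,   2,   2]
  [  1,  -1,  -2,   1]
Row operations:
R2 → R2 + (1)·R1
R3 → R3 + (1)·R1

Resulting echelon form:
REF = 
  [ -1,   1,  -2,   1]
  [  0,   2,   0,   3]
  [  0,   0,  -4,   2]

Rank = 3 (number of non-zero pivot rows).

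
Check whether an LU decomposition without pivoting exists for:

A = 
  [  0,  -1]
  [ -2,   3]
No.
A[1,1] = 0 but A[2,1] = -2 ≠ 0. Any LU with L unit lower triangular has (LU)[1,1] = U[1,1] and (LU)[2,1] = L[2,1]·U[1,1]; matching A forces U[1,1] = 0, which then forces (LU)[2,1] = 0 ≠ -2. A row swap (pivoting) is required.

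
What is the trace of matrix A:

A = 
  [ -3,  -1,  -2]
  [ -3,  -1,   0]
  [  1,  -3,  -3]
-7

tr(A) = -3 + -1 + -3 = -7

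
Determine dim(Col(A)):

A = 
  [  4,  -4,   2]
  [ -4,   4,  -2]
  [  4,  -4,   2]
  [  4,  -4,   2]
dim(Col(A)) = 1

Row reduce:
R2 → R2 + (1)·R1
R3 → R3 - (1)·R1
R4 → R4 - (1)·R1
REF = 
  [  4,  -4,   2]
  [  0,   0,   0]
  [  0,   0,   0]
  [  0,   0,   0]
Pivot columns: 1 → 1 pivot.
dim(Col(A)) = number of pivot columns = 1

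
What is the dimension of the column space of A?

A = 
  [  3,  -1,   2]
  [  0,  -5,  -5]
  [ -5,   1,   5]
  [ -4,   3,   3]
dim(Col(A)) = 3

Row reduce:
R3 → R3 + (5/3)·R1
R4 → R4 + (4/3)·R1
R3 → R3 - (2/15)·R2
R4 → R4 + (1/3)·R2
R4 → R4 - (4/9)·R3
REF = 
  [  3,  -1,   2]
  [  0,  -5,  -5]
  [  0,   0,   9]
  [  0,   0,   0]
Pivot columns: 1, 2, 3 → 3 pivots.
dim(Col(A)) = number of pivot columns = 3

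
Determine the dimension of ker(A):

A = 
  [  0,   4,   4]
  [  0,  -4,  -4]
nullity(A) = 2

Row reduce:
R2 → R2 + (1)·R1
REF = 
  [  0,   4,   4]
  [  0,   0,   0]
Pivot columns: 2 → 1 pivot.
rank(A) = 1, so nullity(A) = 3 - 1 = 2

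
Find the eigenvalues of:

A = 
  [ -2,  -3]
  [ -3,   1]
tr(A) = -1, det(A) = -11
Characteristic polynomial: λ² - tr(A)λ + det(A) = λ² + λ - 11
λ² + λ - 11 = 0  ⇒  λ = (-1 ± √((1)² - 4·(-11)))/2 = (-1 ± √(45))/2
  = (-1 + 3√5)/2,  (-1 - 3√5)/2

λ = (-1 + 3√5)/2, (-1 - 3√5)/2  (≈ 2.854, -3.854)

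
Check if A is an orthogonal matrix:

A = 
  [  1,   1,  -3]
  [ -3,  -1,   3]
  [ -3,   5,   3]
No

AᵀA = 
  [ 19, -11, -21]
  [-11,  27,   9]
  [-21,   9,  27]
≠ I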